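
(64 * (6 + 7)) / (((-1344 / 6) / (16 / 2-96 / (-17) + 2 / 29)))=-25116 / 493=-50.95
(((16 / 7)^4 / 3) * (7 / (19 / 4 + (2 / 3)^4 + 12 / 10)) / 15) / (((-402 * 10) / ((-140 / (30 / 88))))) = 11534336 / 163476985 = 0.07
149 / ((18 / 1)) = 149 / 18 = 8.28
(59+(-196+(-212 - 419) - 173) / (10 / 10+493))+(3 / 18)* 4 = 42713 / 741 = 57.64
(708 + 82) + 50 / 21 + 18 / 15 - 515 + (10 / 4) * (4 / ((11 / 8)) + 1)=288.35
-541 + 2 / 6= -1622 / 3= -540.67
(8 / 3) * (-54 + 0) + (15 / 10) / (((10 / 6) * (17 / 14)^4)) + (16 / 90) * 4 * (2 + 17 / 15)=-7969287896 / 56376675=-141.36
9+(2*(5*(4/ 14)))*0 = 9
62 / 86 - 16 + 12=-141 / 43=-3.28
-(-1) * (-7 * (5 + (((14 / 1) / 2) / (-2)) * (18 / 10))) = 91 / 10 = 9.10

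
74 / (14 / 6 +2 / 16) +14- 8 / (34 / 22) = 39042 / 1003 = 38.93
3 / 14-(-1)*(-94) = -93.79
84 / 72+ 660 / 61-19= -2567 / 366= -7.01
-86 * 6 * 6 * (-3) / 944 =9.84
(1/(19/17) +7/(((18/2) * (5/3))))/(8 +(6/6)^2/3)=388/2375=0.16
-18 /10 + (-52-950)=-5019 /5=-1003.80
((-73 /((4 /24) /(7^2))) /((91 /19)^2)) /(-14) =79059 /1183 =66.83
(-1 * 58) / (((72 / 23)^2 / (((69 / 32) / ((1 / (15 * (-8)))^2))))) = -8821075 / 48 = -183772.40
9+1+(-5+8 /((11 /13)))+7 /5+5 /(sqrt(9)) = 2891 /165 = 17.52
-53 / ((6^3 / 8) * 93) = -53 / 2511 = -0.02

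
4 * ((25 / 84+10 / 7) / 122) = 145 / 2562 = 0.06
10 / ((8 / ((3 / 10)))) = 3 / 8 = 0.38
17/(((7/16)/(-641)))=-174352/7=-24907.43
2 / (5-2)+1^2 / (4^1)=11 / 12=0.92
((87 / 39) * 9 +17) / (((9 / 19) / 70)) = 641060 / 117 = 5479.15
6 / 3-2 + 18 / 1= 18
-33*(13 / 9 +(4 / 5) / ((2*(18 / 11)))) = -836 / 15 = -55.73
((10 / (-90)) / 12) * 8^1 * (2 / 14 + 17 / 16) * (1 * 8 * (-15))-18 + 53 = 320 / 7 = 45.71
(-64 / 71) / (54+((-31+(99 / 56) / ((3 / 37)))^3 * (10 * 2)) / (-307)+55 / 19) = -16389890048 / 1955795954403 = -0.01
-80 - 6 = -86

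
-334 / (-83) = 334 / 83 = 4.02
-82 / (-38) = 41 / 19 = 2.16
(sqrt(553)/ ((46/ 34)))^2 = 159817/ 529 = 302.11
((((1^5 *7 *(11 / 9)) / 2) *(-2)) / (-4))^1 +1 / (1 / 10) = 12.14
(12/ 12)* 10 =10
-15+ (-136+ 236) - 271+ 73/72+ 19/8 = -3287/18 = -182.61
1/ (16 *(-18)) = -1/ 288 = -0.00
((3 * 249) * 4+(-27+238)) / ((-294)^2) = 457 / 12348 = 0.04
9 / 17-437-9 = -7573 / 17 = -445.47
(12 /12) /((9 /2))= 2 /9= 0.22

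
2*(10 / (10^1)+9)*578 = 11560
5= 5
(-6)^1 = -6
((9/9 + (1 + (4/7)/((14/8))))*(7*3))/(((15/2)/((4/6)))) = 152/35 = 4.34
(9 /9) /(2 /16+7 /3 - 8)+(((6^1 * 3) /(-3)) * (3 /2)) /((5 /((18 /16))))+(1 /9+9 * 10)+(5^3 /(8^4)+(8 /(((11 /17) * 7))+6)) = 25807127551 /269660160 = 95.70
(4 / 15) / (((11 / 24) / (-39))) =-1248 / 55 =-22.69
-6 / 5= -1.20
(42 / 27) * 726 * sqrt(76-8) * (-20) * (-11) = 1490720 * sqrt(17) / 3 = 2048798.67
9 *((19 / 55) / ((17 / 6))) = 1026 / 935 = 1.10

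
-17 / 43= -0.40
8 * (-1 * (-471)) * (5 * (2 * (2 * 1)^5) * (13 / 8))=1959360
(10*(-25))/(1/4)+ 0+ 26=-974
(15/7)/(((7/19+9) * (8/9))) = 2565/9968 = 0.26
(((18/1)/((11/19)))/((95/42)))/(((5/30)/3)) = 13608/55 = 247.42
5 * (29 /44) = 145 /44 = 3.30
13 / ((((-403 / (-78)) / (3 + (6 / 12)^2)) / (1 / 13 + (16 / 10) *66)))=267891 / 310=864.16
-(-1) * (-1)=-1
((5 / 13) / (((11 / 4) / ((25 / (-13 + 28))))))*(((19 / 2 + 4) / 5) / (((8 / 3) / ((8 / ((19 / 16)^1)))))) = 4320 / 2717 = 1.59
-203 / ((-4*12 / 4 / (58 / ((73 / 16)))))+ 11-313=-19042 / 219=-86.95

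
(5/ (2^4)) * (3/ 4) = 15/ 64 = 0.23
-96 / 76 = -24 / 19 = -1.26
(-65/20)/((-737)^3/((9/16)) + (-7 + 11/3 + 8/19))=2223/486783714440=0.00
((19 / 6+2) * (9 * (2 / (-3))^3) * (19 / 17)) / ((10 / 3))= -1178 / 255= -4.62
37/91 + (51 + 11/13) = 4755/91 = 52.25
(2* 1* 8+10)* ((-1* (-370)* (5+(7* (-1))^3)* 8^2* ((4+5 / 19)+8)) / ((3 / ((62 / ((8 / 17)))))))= -6388196863360 / 57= -112073629181.75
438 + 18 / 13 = 5712 / 13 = 439.38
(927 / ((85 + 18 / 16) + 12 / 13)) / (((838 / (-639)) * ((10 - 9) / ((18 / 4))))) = -138610602 / 3793207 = -36.54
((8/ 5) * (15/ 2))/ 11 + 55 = 617/ 11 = 56.09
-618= -618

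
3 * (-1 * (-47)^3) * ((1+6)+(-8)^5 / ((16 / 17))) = -10841924421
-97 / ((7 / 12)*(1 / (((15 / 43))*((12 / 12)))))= -17460 / 301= -58.01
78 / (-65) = -6 / 5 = -1.20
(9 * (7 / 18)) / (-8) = -7 / 16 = -0.44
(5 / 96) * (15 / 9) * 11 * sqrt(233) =275 * sqrt(233) / 288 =14.58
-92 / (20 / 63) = -1449 / 5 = -289.80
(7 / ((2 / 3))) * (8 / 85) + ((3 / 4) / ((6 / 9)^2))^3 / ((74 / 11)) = 43864341 / 25763840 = 1.70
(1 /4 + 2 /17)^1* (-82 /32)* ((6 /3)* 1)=-1025 /544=-1.88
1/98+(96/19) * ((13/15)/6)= 20669/27930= 0.74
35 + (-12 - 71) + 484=436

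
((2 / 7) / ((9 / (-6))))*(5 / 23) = -20 / 483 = -0.04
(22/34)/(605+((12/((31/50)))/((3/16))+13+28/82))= 13981/15590904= 0.00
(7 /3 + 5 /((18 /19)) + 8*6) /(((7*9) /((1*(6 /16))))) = 0.33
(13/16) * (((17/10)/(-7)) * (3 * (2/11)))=-663/6160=-0.11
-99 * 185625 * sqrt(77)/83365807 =-18376875 * sqrt(77)/83365807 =-1.93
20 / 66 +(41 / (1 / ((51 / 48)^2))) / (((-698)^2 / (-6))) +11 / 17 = 33219063829 / 34985144832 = 0.95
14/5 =2.80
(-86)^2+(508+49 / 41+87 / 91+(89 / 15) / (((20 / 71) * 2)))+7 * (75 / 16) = 35591480503 / 4477200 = 7949.50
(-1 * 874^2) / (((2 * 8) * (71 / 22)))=-2100659 / 142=-14793.37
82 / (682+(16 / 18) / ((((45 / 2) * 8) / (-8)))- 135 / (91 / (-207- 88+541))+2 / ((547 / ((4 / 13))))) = 0.26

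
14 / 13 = 1.08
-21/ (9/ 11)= -77/ 3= -25.67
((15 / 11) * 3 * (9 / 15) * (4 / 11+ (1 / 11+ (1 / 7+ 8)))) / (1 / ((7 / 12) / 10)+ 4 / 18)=80433 / 66187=1.22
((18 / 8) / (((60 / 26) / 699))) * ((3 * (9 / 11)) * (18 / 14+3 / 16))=2208141 / 896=2464.44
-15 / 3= -5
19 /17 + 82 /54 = 2.64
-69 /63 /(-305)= 23 /6405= 0.00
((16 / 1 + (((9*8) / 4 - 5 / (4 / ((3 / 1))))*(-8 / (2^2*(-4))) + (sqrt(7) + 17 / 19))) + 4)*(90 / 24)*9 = 135*sqrt(7) / 4 + 574965 / 608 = 1034.96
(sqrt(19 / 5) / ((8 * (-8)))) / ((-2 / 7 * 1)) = 0.11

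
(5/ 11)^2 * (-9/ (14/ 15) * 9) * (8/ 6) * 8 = -162000/ 847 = -191.26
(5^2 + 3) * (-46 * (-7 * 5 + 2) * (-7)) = -297528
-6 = -6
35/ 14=5/ 2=2.50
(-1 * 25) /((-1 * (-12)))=-25 /12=-2.08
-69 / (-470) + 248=116629 / 470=248.15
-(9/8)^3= -729/512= -1.42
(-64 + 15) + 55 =6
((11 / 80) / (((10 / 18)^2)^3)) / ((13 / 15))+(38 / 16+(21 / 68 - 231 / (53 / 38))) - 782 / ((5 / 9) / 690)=-2844506567258497 / 2928250000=-971401.54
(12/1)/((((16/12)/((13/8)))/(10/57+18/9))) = 1209/38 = 31.82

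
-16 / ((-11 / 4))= 5.82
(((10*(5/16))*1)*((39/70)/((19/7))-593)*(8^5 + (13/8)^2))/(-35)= 1734487.79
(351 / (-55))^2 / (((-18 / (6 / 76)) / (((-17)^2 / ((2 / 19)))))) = -11868363 / 24200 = -490.43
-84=-84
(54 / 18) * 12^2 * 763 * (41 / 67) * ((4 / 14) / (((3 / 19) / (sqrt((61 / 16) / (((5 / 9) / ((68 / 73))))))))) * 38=1393898976 * sqrt(378505) / 24455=35067066.93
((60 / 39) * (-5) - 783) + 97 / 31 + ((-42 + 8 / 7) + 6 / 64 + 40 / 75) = -1120898399 / 1354080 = -827.79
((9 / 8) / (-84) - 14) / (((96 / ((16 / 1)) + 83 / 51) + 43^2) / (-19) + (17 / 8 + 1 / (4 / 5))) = 3041691 / 20477548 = 0.15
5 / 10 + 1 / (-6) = 1 / 3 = 0.33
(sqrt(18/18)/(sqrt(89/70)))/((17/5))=5 * sqrt(6230)/1513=0.26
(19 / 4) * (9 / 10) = 171 / 40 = 4.28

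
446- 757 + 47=-264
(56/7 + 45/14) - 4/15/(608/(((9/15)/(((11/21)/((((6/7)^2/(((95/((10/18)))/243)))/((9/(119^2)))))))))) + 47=39881042/694925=57.39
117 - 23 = 94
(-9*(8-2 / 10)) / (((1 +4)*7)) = -351 / 175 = -2.01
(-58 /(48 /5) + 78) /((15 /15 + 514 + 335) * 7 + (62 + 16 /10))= 8635 /721632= 0.01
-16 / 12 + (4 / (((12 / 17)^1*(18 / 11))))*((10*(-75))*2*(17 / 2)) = -44154.11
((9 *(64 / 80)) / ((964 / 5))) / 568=9 / 136888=0.00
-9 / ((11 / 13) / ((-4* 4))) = 1872 / 11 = 170.18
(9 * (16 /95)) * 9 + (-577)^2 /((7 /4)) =126522092 /665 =190258.78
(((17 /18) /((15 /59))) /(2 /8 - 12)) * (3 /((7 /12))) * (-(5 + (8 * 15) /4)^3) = 9829400 /141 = 69712.06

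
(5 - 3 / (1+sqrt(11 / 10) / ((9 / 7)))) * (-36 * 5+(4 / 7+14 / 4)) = 2647725 / 3794 - 66501 * sqrt(110) / 542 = -588.97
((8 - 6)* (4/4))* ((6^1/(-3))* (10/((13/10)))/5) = -80/13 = -6.15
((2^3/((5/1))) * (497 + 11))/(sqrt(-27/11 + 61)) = 2032 * sqrt(1771)/805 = 106.23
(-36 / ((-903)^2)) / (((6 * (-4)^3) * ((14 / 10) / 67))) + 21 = 1278561647 / 60883872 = 21.00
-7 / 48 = -0.15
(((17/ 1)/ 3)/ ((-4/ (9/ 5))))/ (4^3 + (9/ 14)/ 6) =-357/ 8975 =-0.04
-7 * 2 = -14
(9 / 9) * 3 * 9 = 27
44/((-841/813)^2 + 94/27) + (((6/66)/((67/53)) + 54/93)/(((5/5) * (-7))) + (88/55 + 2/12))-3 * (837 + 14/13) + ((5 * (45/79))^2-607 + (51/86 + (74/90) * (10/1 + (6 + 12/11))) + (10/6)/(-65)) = -699561956136983058932419/226603820809936685115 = -3087.16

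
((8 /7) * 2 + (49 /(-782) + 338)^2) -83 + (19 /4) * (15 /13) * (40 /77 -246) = 758614237429 /6726764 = 112775.51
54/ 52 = 27/ 26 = 1.04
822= 822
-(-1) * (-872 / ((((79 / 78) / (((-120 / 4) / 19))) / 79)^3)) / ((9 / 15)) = 18621420480000 / 6859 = 2714888537.69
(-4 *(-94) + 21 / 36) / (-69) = -4519 / 828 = -5.46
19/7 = 2.71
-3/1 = -3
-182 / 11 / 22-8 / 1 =-1059 / 121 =-8.75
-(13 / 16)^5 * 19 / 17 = -0.40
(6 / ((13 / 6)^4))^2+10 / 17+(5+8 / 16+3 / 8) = 725250703695 / 110939378056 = 6.54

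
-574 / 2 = -287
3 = 3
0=0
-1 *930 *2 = -1860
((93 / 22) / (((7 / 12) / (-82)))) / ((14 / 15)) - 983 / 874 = -300460417 / 471086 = -637.80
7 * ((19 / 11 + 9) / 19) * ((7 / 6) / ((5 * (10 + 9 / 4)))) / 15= 236 / 47025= 0.01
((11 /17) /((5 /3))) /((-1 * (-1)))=33 /85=0.39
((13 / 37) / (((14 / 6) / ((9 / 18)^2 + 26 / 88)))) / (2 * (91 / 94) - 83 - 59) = -10998 / 18754967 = -0.00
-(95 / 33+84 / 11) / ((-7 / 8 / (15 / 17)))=10.60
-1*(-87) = 87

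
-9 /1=-9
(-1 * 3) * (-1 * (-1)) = -3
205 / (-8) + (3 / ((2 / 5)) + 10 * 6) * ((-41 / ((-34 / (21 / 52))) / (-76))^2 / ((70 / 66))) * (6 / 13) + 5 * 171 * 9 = 1800093650325439 / 234711872512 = 7669.38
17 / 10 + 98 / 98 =27 / 10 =2.70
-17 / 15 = -1.13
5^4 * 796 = 497500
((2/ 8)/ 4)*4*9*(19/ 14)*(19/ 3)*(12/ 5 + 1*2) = 11913/ 140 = 85.09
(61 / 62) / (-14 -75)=-0.01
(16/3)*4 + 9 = 91/3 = 30.33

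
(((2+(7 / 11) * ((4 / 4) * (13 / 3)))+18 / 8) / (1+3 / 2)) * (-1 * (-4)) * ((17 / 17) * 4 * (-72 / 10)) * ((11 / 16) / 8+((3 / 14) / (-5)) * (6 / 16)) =-34743 / 1540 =-22.56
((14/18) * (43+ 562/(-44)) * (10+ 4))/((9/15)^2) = 814625/891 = 914.28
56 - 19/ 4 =205/ 4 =51.25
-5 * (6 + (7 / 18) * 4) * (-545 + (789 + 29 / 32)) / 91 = -666145 / 6552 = -101.67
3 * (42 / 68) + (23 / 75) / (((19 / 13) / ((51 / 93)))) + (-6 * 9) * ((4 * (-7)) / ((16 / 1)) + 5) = -130318189 / 750975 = -173.53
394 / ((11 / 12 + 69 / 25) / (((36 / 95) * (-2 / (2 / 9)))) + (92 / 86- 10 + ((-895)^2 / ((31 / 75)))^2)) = 0.00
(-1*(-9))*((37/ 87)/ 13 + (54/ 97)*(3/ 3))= 193989/ 36569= 5.30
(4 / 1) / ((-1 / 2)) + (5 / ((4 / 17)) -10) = 13 / 4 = 3.25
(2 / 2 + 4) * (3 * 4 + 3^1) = 75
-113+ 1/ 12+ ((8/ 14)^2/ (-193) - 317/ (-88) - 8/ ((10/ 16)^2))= -8101378451/ 62416200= -129.80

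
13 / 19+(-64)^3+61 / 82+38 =-408358923 / 1558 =-262104.57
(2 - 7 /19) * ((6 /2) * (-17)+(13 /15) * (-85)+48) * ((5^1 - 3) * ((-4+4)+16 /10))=-22816 /57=-400.28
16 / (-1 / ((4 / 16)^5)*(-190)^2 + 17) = -16 / 36966383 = -0.00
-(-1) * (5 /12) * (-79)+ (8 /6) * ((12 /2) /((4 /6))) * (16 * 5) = 11125 /12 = 927.08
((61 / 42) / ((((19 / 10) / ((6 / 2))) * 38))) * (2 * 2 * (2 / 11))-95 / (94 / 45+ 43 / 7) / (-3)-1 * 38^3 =-54868.11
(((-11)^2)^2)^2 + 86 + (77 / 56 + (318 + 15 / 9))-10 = 5144622673 / 24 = 214359278.04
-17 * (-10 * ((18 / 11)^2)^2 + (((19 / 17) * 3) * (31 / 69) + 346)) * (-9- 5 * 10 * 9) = 2152117.13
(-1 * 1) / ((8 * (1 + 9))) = -1 / 80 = -0.01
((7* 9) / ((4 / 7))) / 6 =147 / 8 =18.38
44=44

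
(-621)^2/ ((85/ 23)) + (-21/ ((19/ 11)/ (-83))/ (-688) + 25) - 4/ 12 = 347913175253/ 3333360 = 104373.12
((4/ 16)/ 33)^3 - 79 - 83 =-372594815/ 2299968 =-162.00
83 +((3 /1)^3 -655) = -545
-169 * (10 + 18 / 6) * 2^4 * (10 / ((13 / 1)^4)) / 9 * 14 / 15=-1.28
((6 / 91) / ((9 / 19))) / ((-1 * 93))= -38 / 25389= -0.00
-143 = -143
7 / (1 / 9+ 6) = 63 / 55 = 1.15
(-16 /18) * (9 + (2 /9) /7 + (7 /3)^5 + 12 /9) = -1082240 /15309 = -70.69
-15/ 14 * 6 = -45/ 7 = -6.43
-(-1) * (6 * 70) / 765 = 28 / 51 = 0.55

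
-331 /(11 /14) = -421.27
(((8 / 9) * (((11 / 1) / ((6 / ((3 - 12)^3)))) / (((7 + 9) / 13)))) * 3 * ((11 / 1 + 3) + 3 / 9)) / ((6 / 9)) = -498069 / 8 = -62258.62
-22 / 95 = -0.23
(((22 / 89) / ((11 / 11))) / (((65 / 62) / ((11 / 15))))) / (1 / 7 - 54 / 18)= -26257 / 433875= -0.06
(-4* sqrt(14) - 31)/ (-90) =2* sqrt(14)/ 45 + 31/ 90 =0.51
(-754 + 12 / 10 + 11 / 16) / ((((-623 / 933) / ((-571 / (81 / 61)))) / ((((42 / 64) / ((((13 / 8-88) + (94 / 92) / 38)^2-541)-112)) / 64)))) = -124469229131620601 / 170496541891791360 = -0.73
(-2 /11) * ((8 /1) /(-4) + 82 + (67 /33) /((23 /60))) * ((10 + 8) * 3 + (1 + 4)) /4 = -636610 /2783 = -228.75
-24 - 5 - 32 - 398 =-459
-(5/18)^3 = -125/5832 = -0.02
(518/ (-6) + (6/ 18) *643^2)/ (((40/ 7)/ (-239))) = -23042229/ 4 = -5760557.25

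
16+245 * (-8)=-1944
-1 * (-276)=276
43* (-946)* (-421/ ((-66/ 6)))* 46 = -71615468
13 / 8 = 1.62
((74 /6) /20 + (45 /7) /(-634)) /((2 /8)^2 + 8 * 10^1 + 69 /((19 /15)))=6137228 /1361323215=0.00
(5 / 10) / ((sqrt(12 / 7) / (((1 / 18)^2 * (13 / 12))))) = 13 * sqrt(21) / 46656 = 0.00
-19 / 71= -0.27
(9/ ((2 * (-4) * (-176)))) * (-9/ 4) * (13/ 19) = -1053/ 107008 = -0.01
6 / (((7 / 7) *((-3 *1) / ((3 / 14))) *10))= -3 / 70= -0.04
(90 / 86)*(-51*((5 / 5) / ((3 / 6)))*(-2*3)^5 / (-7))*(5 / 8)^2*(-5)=69710625 / 301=231596.76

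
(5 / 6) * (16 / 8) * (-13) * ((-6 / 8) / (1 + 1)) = 65 / 8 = 8.12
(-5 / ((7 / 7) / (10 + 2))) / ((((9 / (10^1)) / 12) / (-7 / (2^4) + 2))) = -1250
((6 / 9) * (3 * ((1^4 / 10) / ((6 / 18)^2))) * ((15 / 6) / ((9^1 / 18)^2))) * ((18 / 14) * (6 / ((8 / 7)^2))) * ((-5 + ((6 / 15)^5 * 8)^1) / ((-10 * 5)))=10.46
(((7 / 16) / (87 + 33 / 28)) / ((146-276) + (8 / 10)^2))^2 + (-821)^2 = 286375821382956721 / 424864097856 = 674041.00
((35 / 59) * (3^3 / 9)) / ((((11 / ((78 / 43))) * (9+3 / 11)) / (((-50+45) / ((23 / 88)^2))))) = -52852800 / 22815241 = -2.32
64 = 64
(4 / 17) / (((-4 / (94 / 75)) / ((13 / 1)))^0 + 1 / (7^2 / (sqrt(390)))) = 0.17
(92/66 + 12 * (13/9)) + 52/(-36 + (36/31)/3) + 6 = 70639/3036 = 23.27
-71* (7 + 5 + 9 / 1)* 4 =-5964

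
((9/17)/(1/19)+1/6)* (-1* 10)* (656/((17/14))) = -47894560/867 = -55241.71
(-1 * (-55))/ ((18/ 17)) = 935/ 18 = 51.94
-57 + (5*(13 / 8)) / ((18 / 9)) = -847 / 16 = -52.94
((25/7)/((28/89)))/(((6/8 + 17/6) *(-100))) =-267/8428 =-0.03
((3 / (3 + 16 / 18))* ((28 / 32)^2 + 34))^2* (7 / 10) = 503.49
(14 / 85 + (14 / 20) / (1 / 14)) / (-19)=-847 / 1615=-0.52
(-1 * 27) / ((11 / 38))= -1026 / 11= -93.27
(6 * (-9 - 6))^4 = 65610000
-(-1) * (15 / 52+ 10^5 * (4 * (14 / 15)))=58240045 / 156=373333.62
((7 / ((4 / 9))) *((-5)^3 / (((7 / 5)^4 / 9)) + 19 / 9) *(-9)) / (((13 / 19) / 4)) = 1074308526 / 4459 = 240930.37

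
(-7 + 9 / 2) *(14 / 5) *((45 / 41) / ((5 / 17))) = -1071 / 41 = -26.12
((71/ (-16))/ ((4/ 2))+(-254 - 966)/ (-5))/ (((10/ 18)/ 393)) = 27365769/ 160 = 171036.06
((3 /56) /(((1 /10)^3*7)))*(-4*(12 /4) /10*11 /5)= -990 /49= -20.20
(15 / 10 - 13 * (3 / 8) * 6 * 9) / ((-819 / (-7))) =-349 / 156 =-2.24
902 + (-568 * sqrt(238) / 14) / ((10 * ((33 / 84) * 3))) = 902 -568 * sqrt(238) / 165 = 848.89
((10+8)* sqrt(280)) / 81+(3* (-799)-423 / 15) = -12126 / 5+4* sqrt(70) / 9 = -2421.48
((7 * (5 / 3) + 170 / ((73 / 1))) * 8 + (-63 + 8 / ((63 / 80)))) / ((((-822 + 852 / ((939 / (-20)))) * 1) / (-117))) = 8.23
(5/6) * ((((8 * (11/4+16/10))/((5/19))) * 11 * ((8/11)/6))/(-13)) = -2204/195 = -11.30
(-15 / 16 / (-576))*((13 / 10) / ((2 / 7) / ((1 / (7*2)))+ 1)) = 0.00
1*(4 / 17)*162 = 648 / 17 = 38.12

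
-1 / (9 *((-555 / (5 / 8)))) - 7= -55943 / 7992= -7.00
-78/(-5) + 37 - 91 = -38.40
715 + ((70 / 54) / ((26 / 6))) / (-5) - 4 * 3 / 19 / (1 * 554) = 440238722 / 615771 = 714.94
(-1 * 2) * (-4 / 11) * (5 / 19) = 40 / 209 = 0.19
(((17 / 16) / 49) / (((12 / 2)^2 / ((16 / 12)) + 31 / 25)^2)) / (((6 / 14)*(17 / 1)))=625 / 167474496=0.00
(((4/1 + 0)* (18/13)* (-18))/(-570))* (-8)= -1728/1235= -1.40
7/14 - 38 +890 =1705/2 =852.50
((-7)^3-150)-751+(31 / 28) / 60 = -2089889 / 1680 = -1243.98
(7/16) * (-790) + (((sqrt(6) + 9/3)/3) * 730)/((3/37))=27010 * sqrt(6)/9 + 207785/24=16008.90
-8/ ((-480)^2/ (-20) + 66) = 4/ 5727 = 0.00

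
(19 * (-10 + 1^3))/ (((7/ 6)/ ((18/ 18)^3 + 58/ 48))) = -9063/ 28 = -323.68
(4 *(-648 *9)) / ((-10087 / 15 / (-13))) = -4548960 / 10087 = -450.97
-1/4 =-0.25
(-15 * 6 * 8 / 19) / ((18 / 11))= -440 / 19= -23.16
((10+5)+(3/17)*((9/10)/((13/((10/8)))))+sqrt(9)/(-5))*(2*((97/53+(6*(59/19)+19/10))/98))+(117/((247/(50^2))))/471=889567470723/97831661200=9.09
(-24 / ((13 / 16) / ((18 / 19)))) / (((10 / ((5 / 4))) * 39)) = -288 / 3211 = -0.09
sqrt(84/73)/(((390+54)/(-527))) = -527*sqrt(1533)/16206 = -1.27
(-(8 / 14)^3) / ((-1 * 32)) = 2 / 343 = 0.01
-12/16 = -3/4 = -0.75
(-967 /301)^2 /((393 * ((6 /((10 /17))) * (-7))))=-4675445 /12711410901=-0.00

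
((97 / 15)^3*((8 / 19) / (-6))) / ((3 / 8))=-29205536 / 577125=-50.61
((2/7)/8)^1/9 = 1/252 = 0.00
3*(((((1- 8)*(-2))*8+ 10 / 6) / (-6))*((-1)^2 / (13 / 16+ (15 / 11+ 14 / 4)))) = -30008 / 2997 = -10.01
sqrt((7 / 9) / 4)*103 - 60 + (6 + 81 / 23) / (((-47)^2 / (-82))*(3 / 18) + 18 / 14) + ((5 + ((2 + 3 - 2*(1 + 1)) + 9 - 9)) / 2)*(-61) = -62428851 / 253805 + 103*sqrt(7) / 6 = -200.55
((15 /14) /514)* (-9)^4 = 98415 /7196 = 13.68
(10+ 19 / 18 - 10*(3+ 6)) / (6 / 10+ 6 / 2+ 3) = -7105 / 594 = -11.96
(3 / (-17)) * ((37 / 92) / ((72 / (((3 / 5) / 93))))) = -37 / 5818080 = -0.00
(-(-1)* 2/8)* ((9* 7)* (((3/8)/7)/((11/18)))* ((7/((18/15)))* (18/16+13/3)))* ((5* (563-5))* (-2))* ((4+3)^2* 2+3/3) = -1554246225/64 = -24285097.27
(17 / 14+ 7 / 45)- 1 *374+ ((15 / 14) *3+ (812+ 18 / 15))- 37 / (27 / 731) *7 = -6207139 / 945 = -6568.40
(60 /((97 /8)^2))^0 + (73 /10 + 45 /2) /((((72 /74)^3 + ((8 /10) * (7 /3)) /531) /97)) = 1166588913061 /373033324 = 3127.30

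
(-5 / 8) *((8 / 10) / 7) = -1 / 14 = -0.07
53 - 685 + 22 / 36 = -11365 / 18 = -631.39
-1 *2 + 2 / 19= -36 / 19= -1.89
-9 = -9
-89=-89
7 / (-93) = -7 / 93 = -0.08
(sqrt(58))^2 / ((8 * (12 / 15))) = 145 / 16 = 9.06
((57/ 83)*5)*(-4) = -13.73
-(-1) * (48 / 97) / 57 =16 / 1843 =0.01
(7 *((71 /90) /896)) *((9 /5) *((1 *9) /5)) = 639 /32000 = 0.02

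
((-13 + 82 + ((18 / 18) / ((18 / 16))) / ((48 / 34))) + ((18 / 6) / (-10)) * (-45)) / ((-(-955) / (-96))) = -8.36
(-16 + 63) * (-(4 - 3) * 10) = -470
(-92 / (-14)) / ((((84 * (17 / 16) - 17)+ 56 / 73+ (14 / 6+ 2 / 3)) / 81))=362664 / 51793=7.00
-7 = -7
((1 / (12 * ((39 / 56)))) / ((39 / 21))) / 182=7 / 19773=0.00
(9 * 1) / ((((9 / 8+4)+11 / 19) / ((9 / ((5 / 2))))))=8208 / 1445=5.68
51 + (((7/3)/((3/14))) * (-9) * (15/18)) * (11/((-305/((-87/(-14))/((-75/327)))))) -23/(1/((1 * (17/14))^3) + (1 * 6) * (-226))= -292326737299/10155408100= -28.79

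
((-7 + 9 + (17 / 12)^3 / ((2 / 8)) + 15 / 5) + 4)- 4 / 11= 95083 / 4752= 20.01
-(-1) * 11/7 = 11/7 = 1.57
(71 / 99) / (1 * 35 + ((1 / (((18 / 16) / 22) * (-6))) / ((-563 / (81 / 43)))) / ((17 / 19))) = 29220263 / 1426527729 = 0.02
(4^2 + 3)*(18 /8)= 171 /4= 42.75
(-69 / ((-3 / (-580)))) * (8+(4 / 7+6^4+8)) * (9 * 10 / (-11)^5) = 11031112800 / 1127357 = 9784.93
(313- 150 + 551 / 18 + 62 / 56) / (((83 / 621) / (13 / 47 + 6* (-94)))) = -12815105385 / 15604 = -821270.53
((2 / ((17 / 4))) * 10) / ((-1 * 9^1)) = -80 / 153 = -0.52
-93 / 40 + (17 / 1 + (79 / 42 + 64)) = 80.56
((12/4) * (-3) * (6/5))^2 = 2916/25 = 116.64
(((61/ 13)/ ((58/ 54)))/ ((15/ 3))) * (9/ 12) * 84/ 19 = 2.90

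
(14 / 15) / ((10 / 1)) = 7 / 75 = 0.09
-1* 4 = -4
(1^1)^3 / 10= 1 / 10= 0.10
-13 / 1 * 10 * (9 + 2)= -1430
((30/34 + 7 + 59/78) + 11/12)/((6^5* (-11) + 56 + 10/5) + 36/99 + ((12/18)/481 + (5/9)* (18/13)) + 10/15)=-10313787/92259932144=-0.00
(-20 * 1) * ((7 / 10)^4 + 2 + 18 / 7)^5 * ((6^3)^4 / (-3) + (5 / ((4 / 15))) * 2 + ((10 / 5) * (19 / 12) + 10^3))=1572420425358501516943286690965304283 / 42017500000000000000000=37422988644219.71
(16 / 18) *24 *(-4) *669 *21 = -1198848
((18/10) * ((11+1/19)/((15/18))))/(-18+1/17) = -38556/28975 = -1.33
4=4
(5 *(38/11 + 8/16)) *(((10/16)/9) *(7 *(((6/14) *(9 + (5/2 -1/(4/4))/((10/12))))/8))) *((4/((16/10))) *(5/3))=32625/1408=23.17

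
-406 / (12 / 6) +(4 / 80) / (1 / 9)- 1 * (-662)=9189 / 20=459.45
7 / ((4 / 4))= 7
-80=-80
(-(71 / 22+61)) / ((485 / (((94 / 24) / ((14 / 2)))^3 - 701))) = 5928629447 / 63880320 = 92.81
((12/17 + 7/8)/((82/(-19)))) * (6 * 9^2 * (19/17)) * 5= -94302225/94792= -994.83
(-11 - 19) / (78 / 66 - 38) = 22 / 27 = 0.81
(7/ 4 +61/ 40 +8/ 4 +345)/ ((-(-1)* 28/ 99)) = 1387089/ 1120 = 1238.47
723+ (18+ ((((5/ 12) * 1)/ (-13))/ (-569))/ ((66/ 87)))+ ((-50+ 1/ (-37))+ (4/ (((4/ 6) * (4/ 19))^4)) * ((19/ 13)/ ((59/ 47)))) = 6926094962824393/ 545661422592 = 12693.03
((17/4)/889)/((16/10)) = 85/28448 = 0.00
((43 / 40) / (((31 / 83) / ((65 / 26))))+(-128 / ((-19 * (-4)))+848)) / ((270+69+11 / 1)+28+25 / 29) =2.25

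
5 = 5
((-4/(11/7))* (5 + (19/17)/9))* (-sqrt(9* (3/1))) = 21952* sqrt(3)/561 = 67.78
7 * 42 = 294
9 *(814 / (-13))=-7326 / 13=-563.54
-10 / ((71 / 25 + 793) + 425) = -250 / 30521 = -0.01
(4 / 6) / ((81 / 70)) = 140 / 243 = 0.58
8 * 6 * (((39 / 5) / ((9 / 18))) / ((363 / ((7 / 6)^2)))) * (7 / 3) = 35672 / 5445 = 6.55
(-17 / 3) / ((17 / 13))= -4.33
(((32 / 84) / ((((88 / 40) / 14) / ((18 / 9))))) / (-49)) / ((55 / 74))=-2368 / 17787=-0.13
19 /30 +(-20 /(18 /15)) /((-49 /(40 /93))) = 106583 /136710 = 0.78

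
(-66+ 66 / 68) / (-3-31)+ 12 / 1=16083 / 1156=13.91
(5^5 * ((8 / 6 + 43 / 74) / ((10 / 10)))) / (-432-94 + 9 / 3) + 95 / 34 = -8531545 / 986901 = -8.64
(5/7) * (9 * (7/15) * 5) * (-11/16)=-165/16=-10.31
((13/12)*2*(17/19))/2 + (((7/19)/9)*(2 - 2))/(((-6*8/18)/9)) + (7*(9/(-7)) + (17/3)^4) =6298159/6156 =1023.09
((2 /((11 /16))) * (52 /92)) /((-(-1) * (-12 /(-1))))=104 /759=0.14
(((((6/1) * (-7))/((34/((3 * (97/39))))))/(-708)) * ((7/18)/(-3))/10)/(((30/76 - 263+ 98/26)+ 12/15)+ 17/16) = 90307/137511820557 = 0.00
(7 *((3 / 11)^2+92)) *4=311948 / 121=2578.08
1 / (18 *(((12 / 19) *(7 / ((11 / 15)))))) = 209 / 22680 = 0.01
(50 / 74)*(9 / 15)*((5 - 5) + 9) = 135 / 37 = 3.65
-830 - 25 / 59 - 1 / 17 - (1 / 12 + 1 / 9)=-29994085 / 36108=-830.68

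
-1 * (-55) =55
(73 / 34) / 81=73 / 2754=0.03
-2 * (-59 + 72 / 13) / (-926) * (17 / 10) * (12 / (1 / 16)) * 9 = -2041632 / 6019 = -339.20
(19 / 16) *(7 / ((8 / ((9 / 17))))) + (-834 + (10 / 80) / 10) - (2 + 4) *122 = -17031959 / 10880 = -1565.44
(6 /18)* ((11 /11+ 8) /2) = 3 /2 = 1.50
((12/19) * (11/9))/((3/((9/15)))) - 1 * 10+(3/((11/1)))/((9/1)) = -10257/1045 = -9.82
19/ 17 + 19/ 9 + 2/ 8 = 2129/ 612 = 3.48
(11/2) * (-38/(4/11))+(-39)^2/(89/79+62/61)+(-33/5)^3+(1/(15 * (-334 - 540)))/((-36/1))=-807829010521/5297751000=-152.49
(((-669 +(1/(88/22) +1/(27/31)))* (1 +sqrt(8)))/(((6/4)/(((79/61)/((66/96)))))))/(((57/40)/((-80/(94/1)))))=72908531200/145606329 +145817062400* sqrt(2)/145606329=1916.98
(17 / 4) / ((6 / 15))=85 / 8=10.62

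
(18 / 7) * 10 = 180 / 7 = 25.71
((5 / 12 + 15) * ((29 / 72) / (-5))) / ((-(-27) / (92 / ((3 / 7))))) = -172753 / 17496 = -9.87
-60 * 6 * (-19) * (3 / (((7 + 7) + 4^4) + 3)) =75.16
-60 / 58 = -30 / 29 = -1.03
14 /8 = 7 /4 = 1.75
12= 12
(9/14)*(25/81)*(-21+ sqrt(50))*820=-10250/3+ 51250*sqrt(2)/63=-2266.22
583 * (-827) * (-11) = 5303551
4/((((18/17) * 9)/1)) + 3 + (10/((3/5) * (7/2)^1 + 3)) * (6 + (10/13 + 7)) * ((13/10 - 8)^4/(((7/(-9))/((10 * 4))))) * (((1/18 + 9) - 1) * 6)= -16945923567463/125307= -135235250.76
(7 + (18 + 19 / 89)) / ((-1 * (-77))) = 204 / 623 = 0.33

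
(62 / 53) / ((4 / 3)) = 93 / 106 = 0.88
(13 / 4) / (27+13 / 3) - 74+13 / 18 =-247621 / 3384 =-73.17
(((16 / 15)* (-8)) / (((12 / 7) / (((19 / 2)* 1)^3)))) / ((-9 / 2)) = 384104 / 405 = 948.40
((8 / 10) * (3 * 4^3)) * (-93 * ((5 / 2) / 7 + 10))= -1035648 / 7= -147949.71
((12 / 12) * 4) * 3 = 12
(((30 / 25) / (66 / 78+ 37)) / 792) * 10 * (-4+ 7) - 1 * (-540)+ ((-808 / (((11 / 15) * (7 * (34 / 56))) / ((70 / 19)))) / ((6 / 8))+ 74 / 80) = -732.59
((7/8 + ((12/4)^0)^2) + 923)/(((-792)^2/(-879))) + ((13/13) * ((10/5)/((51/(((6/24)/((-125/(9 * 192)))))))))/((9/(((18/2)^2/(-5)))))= -18698363107/17772480000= -1.05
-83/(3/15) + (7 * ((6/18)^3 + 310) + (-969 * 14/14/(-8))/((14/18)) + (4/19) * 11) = 54965489/28728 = 1913.31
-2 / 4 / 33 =-0.02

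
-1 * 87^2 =-7569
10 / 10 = 1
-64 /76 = -16 /19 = -0.84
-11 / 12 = -0.92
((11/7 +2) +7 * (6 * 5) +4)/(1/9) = 13707/7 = 1958.14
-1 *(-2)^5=32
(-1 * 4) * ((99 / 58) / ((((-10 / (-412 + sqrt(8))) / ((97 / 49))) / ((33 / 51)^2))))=-231.55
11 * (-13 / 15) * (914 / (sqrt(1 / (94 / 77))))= -11882 * sqrt(7238) / 105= -9627.41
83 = 83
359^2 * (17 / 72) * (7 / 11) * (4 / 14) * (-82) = -89830057 / 198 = -453687.16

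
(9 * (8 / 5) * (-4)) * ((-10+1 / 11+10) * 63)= -18144 / 55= -329.89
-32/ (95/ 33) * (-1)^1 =1056/ 95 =11.12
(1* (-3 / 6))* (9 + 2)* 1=-11 / 2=-5.50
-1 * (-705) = 705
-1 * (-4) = 4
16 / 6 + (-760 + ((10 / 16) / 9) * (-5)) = -54553 / 72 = -757.68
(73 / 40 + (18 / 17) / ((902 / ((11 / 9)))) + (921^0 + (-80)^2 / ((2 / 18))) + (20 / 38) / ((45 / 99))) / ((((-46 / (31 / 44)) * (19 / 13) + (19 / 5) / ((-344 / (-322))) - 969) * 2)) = -528776804111491 / 19476501447716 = -27.15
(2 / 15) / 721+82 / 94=0.87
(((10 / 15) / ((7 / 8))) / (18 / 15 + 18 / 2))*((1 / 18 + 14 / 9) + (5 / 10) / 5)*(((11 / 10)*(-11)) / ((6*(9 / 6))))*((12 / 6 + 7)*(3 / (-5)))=10648 / 11475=0.93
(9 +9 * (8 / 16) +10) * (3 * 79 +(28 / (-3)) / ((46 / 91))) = 708713 / 138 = 5135.60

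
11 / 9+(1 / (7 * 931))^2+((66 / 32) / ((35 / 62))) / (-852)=5288591749117 / 4342264587360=1.22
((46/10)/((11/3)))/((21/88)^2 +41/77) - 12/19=1.50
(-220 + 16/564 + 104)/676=-4088/23829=-0.17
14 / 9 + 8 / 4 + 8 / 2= 68 / 9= 7.56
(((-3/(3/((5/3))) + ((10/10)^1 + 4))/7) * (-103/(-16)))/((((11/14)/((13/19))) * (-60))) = -1339/30096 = -0.04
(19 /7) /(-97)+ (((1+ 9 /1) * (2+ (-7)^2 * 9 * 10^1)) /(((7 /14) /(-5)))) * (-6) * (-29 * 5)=-260630076019 /679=-383844000.03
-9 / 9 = -1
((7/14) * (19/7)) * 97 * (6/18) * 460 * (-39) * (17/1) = -93679690/7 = -13382812.86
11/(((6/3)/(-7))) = -77/2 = -38.50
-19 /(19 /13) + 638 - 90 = 535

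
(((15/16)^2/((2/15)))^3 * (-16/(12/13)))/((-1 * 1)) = 166587890625/33554432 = 4964.71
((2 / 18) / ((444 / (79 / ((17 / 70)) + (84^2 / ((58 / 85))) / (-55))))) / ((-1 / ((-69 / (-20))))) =-8561497 / 72234360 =-0.12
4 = 4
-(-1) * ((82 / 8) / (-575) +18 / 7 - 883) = -14175187 / 16100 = -880.45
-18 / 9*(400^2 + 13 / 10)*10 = -3200026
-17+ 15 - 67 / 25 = -117 / 25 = -4.68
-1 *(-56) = 56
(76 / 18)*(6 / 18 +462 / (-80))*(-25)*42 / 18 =434245 / 324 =1340.26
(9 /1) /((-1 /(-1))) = 9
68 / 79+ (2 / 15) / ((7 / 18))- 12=-29852 / 2765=-10.80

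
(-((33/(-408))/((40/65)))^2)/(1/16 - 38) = 20449/44908288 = 0.00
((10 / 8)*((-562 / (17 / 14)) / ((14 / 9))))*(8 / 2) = -25290 / 17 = -1487.65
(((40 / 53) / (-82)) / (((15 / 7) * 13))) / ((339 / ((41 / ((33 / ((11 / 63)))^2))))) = -4 / 3575738439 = -0.00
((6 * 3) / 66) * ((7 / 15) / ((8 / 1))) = 7 / 440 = 0.02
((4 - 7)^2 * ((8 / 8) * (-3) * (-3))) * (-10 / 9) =-90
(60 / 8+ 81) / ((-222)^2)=59 / 32856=0.00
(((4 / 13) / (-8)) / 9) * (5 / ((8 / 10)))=-25 / 936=-0.03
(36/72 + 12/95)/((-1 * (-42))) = 17/1140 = 0.01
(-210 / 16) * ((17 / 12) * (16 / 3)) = -595 / 6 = -99.17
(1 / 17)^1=1 / 17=0.06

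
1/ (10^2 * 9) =1/ 900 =0.00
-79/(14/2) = -79/7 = -11.29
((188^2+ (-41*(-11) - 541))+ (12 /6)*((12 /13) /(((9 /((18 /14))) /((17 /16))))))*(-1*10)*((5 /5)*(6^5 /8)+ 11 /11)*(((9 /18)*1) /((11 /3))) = -13377941715 /286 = -46776019.98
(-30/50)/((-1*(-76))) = -3/380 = -0.01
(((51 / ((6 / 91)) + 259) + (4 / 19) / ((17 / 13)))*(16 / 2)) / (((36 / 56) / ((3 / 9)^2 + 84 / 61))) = 1606374392 / 83997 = 19124.19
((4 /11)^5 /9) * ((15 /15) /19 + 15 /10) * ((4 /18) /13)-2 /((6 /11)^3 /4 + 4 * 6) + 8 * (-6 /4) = -207633779437433 /17183711854881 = -12.08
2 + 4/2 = 4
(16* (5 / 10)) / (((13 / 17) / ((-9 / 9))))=-10.46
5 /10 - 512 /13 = -1011 /26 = -38.88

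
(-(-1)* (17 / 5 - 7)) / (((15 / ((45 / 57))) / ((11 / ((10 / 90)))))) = -1782 / 95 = -18.76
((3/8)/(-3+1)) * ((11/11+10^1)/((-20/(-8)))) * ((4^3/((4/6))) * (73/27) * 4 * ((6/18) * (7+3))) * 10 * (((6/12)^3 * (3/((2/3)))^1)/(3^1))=-5353.33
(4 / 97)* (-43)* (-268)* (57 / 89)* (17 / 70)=22333512 / 302155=73.91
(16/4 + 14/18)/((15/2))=0.64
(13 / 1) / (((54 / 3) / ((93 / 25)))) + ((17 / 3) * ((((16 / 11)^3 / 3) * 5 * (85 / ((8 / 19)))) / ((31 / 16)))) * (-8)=-449772835451 / 18567450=-24223.73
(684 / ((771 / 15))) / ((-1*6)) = -570 / 257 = -2.22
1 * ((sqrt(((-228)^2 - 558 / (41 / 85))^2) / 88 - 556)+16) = 67797 / 1804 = 37.58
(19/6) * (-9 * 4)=-114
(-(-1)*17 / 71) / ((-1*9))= -17 / 639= -0.03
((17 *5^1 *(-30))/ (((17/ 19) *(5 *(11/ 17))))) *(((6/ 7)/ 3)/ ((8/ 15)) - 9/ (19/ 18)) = 7038.99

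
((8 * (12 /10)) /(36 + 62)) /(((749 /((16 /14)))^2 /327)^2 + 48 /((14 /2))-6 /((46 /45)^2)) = 5560609112064 /97935798355792468085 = 0.00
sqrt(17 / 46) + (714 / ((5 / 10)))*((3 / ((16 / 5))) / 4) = 335.30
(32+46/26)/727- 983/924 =-8884697/8732724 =-1.02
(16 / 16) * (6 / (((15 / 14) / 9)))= 252 / 5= 50.40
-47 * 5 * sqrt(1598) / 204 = -235 * sqrt(1598) / 204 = -46.05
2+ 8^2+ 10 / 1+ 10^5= 100076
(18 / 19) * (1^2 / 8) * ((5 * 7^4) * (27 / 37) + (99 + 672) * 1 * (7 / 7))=1586979 / 1406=1128.72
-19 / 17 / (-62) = 19 / 1054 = 0.02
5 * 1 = 5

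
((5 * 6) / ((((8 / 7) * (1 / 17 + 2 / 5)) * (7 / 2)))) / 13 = 425 / 338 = 1.26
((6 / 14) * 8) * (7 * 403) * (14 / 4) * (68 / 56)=41106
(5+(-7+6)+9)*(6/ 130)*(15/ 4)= 9/ 4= 2.25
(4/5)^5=1024/3125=0.33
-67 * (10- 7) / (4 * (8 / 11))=-2211 / 32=-69.09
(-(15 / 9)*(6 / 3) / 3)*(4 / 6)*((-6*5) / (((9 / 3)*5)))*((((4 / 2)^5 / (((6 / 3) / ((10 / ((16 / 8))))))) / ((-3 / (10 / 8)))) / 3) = -4000 / 243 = -16.46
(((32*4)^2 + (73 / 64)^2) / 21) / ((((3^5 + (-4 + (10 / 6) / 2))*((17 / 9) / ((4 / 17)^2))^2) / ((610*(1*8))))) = 3316112276130 / 243137732537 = 13.64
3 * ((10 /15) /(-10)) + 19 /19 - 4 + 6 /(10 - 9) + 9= 59 /5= 11.80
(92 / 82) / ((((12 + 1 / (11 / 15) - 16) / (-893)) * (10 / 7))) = 1581503 / 5945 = 266.02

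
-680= -680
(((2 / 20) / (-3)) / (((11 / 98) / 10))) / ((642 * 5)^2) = -49 / 170017650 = -0.00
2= 2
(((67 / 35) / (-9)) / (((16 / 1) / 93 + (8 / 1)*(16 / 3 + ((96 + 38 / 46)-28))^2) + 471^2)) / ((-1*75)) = 1098733 / 102992702649375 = 0.00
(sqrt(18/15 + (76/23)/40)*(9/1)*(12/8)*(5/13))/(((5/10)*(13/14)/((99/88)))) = 8505*sqrt(2714)/31096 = 14.25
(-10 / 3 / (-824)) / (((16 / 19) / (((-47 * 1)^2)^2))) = 463569695 / 19776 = 23441.02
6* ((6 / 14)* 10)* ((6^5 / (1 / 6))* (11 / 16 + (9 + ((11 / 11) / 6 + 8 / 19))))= 1639550160 / 133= 12327444.81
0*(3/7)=0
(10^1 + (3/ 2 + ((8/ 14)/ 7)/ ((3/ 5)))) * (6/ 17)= 3421/ 833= 4.11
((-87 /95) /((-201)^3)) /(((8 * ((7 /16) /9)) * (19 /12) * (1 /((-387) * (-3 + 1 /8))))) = 774387 /3800140505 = 0.00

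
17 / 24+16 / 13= 605 / 312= 1.94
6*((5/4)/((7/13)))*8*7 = 780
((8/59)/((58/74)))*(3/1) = 888/1711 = 0.52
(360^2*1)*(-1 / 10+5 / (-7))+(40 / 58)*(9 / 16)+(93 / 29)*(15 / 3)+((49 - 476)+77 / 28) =-21505669 / 203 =-105939.26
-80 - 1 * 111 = -191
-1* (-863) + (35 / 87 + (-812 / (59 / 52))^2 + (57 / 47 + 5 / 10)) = 14604907352519 / 28467618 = 513035.81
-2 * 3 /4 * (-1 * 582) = 873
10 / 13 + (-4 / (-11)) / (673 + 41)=39296 / 51051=0.77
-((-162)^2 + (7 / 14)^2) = -104977 / 4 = -26244.25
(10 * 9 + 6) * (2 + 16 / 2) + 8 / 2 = 964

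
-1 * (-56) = 56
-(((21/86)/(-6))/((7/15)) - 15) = 2595/172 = 15.09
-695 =-695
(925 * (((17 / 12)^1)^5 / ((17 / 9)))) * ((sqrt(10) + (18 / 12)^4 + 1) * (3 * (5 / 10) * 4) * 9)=77256925 * sqrt(10) / 512 + 7493921725 / 8192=1391949.13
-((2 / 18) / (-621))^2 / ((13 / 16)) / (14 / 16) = -0.00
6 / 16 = 3 / 8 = 0.38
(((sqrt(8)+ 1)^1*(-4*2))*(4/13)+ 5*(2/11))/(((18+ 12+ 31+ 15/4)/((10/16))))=-160*sqrt(2)/3367 - 15/1001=-0.08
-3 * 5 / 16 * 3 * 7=-315 / 16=-19.69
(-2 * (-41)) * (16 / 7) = 1312 / 7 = 187.43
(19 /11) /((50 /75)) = 57 /22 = 2.59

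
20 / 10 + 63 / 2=67 / 2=33.50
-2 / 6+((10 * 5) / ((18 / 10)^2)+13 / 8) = 10837 / 648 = 16.72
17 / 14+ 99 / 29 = 4.63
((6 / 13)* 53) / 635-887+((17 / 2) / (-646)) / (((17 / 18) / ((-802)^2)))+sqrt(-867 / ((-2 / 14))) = -26258383631 / 2666365+17* sqrt(21) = -9770.10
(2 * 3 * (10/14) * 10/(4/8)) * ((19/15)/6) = 380/21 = 18.10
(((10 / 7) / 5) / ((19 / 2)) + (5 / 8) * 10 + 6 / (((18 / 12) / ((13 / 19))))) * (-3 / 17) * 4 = -14391 / 2261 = -6.36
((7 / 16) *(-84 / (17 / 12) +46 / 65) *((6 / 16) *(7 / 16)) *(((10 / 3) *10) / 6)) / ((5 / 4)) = -1586081 / 84864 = -18.69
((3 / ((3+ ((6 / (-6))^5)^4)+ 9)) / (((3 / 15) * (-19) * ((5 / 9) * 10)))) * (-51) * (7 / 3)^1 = 3213 / 2470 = 1.30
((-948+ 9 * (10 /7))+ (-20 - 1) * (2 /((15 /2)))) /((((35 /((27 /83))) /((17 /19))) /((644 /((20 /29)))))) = -10080393678 /1379875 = -7305.29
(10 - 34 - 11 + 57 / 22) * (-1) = 713 / 22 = 32.41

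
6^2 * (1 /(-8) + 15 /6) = 171 /2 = 85.50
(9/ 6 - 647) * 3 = -3873/ 2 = -1936.50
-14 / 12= -1.17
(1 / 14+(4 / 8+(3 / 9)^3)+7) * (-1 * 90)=-14380 / 21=-684.76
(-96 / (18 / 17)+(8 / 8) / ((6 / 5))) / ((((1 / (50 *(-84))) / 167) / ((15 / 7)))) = 135019500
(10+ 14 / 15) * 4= 656 / 15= 43.73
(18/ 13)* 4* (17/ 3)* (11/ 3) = 1496/ 13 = 115.08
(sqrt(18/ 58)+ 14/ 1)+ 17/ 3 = 3 * sqrt(29)/ 29+ 59/ 3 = 20.22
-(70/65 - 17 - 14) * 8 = 3112/13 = 239.38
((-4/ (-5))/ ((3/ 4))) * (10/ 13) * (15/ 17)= 160/ 221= 0.72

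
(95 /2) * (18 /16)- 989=-14969 /16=-935.56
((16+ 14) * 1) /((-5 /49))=-294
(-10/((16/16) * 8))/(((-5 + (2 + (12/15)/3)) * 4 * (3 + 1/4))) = 75/2132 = 0.04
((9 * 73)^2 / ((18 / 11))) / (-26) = -527571 / 52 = -10145.60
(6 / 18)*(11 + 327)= 338 / 3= 112.67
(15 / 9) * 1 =5 / 3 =1.67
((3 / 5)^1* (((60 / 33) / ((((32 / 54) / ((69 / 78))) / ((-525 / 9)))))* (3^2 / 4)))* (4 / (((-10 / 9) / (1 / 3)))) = 586845 / 2288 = 256.49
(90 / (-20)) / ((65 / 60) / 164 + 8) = -8856 / 15757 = -0.56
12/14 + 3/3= 13/7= 1.86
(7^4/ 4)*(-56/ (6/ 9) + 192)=64827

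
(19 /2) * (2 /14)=19 /14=1.36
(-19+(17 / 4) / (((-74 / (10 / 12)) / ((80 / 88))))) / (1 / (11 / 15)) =-13.97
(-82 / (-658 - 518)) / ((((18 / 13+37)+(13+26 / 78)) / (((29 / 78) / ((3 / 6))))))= 1189 / 1185996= 0.00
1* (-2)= -2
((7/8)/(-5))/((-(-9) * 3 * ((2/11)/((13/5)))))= -1001/10800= -0.09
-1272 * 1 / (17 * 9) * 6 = -848 / 17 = -49.88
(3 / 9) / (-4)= -1 / 12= -0.08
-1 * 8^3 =-512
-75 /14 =-5.36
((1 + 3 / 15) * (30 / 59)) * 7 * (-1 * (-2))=504 / 59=8.54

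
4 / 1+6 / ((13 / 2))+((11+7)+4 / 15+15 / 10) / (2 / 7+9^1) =7.05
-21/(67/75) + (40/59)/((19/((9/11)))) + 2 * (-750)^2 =929429727795/826177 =1124976.52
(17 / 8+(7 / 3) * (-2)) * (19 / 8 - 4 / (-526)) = -101931 / 16832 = -6.06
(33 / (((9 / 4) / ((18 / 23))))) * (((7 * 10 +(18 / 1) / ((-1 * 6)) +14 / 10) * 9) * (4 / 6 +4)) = 3792096 / 115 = 32974.75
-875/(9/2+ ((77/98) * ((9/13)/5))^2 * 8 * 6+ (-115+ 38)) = 362293750/29783401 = 12.16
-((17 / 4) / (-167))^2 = -289 / 446224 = -0.00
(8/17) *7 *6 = 336/17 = 19.76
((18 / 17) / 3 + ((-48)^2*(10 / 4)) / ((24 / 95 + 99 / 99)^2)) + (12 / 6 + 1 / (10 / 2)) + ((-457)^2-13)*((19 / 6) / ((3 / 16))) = 249989902201 / 70805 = 3530681.48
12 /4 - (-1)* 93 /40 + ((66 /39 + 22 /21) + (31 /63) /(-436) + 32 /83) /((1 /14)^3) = 363213975407 /42339960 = 8578.51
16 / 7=2.29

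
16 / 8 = 2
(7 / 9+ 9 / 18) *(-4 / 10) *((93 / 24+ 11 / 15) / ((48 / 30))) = -12719 / 8640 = -1.47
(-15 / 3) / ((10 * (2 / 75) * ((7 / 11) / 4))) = -825 / 7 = -117.86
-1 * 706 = -706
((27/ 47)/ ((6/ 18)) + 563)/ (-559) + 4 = 78550/ 26273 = 2.99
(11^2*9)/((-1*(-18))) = 121/2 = 60.50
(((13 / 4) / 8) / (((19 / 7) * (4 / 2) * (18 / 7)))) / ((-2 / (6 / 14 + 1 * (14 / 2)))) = -1183 / 10944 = -0.11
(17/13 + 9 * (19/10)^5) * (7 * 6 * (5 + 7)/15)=6119475243/812500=7531.66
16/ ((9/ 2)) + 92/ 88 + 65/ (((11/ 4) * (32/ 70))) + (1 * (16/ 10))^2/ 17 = 863779/ 15300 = 56.46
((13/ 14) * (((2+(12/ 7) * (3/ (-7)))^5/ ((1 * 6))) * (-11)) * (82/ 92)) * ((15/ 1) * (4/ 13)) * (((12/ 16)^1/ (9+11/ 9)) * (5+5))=-17430858586350/ 1046005847047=-16.66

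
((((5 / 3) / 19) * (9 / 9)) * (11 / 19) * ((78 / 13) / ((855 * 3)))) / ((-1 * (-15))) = 22 / 2777895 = 0.00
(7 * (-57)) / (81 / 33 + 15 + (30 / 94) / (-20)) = -275044 / 12021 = -22.88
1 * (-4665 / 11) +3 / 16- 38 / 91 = -6795925 / 16016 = -424.32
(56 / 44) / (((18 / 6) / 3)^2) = 14 / 11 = 1.27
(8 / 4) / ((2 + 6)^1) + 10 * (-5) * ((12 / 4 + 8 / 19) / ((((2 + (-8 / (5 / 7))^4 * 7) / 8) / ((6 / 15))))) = 49308143 / 201232572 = 0.25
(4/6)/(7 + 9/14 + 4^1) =28/489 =0.06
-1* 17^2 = -289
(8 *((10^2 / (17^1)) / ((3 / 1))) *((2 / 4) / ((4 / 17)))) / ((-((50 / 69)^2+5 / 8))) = -253920 / 8761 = -28.98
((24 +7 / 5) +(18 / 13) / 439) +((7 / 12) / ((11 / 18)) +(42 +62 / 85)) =737303869 / 10672090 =69.09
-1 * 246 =-246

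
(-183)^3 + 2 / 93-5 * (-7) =-6128451.98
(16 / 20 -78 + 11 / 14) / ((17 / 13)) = -69537 / 1190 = -58.43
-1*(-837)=837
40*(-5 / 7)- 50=-550 / 7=-78.57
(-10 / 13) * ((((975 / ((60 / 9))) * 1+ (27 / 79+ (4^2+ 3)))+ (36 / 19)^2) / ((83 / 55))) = -5307385325 / 61544002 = -86.24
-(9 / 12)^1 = -3 / 4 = -0.75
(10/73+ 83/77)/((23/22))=13658/11753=1.16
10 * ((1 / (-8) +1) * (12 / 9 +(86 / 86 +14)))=1715 / 12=142.92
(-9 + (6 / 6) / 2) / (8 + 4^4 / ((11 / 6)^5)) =-2737867 / 6558128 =-0.42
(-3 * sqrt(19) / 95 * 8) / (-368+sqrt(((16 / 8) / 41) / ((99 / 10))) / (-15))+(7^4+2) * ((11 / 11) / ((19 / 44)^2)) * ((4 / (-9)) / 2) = -1033824 / 361 - 108 * sqrt(42845) / 587476929505+80660448 * sqrt(19) / 117495385901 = -2863.78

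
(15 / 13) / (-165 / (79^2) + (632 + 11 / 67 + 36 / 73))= 457870965 / 251041541296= 0.00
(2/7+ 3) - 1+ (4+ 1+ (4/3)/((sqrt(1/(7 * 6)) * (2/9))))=51/7+ 6 * sqrt(42)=46.17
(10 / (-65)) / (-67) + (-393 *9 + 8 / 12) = -9240433 / 2613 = -3536.33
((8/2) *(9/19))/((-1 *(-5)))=36/95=0.38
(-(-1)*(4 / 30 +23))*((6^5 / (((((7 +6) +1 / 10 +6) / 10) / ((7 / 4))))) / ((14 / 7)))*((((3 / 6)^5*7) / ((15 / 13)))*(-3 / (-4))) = 17904159 / 1528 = 11717.38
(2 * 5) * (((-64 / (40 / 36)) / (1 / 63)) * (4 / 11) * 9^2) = -11757312 / 11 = -1068846.55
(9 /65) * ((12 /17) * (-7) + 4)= -144 /1105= -0.13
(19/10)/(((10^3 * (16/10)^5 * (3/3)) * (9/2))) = 95/2359296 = 0.00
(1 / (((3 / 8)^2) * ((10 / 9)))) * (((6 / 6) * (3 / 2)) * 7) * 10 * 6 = 4032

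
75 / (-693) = -25 / 231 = -0.11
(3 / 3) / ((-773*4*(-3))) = 1 / 9276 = 0.00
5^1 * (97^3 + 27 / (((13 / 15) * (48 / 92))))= 237310505 / 52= 4563663.56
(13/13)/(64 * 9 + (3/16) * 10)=8/4623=0.00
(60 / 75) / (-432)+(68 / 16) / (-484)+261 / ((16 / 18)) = 76739051 / 261360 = 293.61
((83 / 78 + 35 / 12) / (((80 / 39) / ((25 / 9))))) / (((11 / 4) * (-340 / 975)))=-67275 / 11968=-5.62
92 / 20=23 / 5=4.60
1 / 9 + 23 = 23.11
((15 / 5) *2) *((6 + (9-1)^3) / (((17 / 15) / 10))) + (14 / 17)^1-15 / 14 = 6526741 / 238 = 27423.28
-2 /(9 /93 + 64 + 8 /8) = -31 /1009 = -0.03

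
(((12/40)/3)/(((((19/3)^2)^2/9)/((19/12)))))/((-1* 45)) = -27/1371800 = -0.00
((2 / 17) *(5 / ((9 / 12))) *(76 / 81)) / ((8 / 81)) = 380 / 51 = 7.45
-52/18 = -26/9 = -2.89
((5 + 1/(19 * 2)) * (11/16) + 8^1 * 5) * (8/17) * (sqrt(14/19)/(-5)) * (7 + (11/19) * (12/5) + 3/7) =-38733186 * sqrt(266)/20405525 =-30.96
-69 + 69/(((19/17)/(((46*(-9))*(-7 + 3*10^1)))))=-11170617/19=-587927.21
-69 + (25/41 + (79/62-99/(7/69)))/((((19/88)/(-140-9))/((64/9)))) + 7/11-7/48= 1279811333665819/267764112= 4779622.35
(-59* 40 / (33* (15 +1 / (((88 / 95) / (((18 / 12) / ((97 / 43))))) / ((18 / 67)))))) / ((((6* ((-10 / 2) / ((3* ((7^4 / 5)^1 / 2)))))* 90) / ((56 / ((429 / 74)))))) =30521118312832 / 2516109935625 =12.13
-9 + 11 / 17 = -142 / 17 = -8.35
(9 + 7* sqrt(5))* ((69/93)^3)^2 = 4.11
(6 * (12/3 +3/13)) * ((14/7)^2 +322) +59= 108347/13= 8334.38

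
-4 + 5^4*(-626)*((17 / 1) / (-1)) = 6651246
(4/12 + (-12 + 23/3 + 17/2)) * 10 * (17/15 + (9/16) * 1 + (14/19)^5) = 3410550159/39617584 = 86.09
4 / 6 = 2 / 3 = 0.67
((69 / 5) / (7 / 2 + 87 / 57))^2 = 6874884 / 912025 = 7.54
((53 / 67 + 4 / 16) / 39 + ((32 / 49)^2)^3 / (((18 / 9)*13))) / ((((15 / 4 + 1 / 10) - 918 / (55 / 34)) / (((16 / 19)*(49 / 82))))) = -629693290207960 / 23766279503742607741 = -0.00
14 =14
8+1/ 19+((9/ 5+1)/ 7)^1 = 803/ 95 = 8.45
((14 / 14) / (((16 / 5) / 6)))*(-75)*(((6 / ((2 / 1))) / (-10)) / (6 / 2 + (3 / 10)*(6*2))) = 1125 / 176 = 6.39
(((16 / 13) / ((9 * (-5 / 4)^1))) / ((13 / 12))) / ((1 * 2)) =-128 / 2535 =-0.05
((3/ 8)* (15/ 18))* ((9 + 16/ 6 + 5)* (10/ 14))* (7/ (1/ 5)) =3125/ 24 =130.21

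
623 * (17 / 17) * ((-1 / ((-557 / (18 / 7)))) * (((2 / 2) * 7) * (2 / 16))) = 5607 / 2228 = 2.52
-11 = -11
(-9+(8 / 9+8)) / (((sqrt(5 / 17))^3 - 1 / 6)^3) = 1156939573680*sqrt(85) / 70444997+10666681391928 / 70444997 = 302833.96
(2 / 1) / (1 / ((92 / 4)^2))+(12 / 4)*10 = 1088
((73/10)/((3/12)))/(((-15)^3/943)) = -137678/16875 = -8.16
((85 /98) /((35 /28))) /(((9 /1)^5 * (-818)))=-17 /1183401009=-0.00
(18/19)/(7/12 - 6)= -216/1235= -0.17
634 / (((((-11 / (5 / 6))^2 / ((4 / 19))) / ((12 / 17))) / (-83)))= -5262200 / 117249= -44.88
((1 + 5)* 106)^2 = 404496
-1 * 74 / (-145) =74 / 145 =0.51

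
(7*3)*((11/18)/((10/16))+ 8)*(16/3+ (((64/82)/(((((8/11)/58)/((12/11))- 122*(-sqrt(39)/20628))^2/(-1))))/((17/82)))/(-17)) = 740181736363102660582592/17556175512513550125- 7294735775357792907264*sqrt(39)/1950686168057061125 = 18807.13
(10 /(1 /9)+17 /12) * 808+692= 223670 /3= 74556.67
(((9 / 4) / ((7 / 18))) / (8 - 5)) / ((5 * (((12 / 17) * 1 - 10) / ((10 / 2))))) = -459 / 2212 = -0.21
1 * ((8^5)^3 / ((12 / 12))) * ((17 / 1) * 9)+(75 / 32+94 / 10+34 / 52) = 11197074573549921467 / 2080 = 5383208929591308.40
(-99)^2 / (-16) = -9801 / 16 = -612.56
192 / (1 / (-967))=-185664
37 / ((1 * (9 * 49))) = 0.08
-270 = -270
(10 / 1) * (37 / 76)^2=6845 / 2888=2.37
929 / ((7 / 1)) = 929 / 7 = 132.71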